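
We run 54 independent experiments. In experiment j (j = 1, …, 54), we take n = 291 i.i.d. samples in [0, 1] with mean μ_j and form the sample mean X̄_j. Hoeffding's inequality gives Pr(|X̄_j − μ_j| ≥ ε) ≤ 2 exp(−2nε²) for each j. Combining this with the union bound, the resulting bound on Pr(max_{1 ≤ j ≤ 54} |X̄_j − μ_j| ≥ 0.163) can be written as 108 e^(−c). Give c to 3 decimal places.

Union bound over the 54 events: Pr(max_{1 ≤ j ≤ 54} |X̄_j − μ_j| ≥ 0.163) ≤ 54·2·exp(−2nε²) = 108 exp(−2·291·0.163²).
So c = 2·291·0.163² = 15.4632.

15.463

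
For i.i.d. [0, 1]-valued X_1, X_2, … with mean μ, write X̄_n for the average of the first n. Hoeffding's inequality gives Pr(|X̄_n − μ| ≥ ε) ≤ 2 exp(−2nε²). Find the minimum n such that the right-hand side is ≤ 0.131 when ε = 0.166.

Require 2·exp(−2nε²) ≤ 0.131, i.e. 2nε² ≥ ln(2/0.131) = 2.725705.
So n ≥ 2.725705 / (2·0.166²) = 49.458.
The smallest integer n is 50.

50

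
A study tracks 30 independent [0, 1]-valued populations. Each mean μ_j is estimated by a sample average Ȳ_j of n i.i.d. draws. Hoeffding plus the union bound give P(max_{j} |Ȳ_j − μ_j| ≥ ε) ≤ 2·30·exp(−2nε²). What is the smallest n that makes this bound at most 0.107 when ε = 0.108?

272

Need 2·30·exp(−2nε²) ≤ 0.107, i.e. exp(−2nε²) ≤ 0.107/60.
So 2nε² ≥ ln(60/0.107) = 6.329271.
Hence n ≥ 6.329271/(2·0.108²) = 271.316.
The smallest integer n is 272.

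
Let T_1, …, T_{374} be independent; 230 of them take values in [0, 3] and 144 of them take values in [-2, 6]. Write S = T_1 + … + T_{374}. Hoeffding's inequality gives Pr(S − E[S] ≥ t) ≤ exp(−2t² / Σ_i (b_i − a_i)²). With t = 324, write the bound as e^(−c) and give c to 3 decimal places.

18.603

Σ(b_i − a_i)² = 230·3² + 144·8² = 11286.
c = 2t² / 11286 = 2·324² / 11286 = 18.6029.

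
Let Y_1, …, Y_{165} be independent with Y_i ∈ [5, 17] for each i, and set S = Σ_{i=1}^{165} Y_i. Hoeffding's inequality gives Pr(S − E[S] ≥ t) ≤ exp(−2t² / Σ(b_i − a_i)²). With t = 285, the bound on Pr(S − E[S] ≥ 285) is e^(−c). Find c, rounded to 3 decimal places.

Σ(b_i − a_i)² = 165·(12)² = 23760.
c = 2t²/23760 = 2·285²/23760 = 6.8371.

6.837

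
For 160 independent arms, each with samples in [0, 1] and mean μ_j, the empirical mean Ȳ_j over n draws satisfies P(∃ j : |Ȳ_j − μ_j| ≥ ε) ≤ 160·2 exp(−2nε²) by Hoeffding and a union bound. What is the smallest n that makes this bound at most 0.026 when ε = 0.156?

Need 2·160·exp(−2nε²) ≤ 0.026, i.e. exp(−2nε²) ≤ 0.026/320.
So 2nε² ≥ ln(320/0.026) = 9.417980.
Hence n ≥ 9.417980/(2·0.156²) = 193.499.
The smallest integer n is 194.

194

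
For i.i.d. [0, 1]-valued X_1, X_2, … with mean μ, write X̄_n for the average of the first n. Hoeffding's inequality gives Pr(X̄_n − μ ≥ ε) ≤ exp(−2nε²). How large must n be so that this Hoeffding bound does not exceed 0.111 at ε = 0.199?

28

Require exp(−2nε²) ≤ 0.111, i.e. 2nε² ≥ ln(1/0.111) = 2.198225.
So n ≥ 2.198225 / (2·0.199²) = 27.755.
The smallest integer n is 28.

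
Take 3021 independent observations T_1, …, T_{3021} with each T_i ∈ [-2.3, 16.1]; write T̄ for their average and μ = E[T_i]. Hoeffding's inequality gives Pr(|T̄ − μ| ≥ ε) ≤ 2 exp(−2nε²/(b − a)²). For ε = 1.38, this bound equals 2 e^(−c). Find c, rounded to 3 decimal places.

c = 2nε²/(b − a)² = 2·3021·1.38² / 18.4² = 33.9862.

33.986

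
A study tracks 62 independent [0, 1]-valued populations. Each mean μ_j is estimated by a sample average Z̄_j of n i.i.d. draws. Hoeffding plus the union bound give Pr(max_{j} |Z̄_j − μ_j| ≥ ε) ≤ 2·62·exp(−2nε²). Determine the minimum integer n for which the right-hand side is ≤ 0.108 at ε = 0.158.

142

Need 2·62·exp(−2nε²) ≤ 0.108, i.e. exp(−2nε²) ≤ 0.108/124.
So 2nε² ≥ ln(124/0.108) = 7.045906.
Hence n ≥ 7.045906/(2·0.158²) = 141.121.
The smallest integer n is 142.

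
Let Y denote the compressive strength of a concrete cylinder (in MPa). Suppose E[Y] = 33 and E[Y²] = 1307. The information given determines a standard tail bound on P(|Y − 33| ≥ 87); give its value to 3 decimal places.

The first two moments determine the variance, so Chebyshev's inequality is the sharpest standard bound available.
Var(Y) = E[Y²] − (E[Y])² = 1307 − 1089 = 218.
Chebyshev's inequality: P(|Y − μ| ≥ t) ≤ Var(Y)/t² = 218/7569 = 0.0288.

0.029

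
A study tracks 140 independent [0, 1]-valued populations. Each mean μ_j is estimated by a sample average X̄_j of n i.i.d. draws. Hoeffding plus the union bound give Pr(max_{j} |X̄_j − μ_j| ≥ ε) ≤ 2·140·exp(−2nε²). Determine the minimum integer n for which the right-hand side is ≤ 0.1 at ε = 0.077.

670

Need 2·140·exp(−2nε²) ≤ 0.1, i.e. exp(−2nε²) ≤ 0.1/280.
So 2nε² ≥ ln(280/0.1) = 7.937375.
Hence n ≥ 7.937375/(2·0.077²) = 669.369.
The smallest integer n is 670.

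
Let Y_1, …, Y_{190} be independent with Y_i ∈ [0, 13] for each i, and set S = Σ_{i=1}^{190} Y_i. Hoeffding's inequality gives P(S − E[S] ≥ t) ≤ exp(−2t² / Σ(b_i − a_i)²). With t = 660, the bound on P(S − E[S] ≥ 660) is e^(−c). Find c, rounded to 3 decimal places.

Σ(b_i − a_i)² = 190·(13)² = 32110.
c = 2t²/32110 = 2·660²/32110 = 27.1317.

27.132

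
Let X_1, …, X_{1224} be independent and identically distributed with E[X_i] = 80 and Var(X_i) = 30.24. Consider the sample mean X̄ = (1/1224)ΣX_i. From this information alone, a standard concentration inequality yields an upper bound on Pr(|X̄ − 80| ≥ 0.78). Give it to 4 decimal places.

With mean and variance of each term known, Chebyshev's inequality bounds the deviation of the sum (or sample mean).
Var(X̄) = Var(X_i)/n = 30.24/1224 = 0.024706.
Chebyshev: Pr(|X̄ − 80| ≥ 0.78) ≤ Var(X̄)/(0.78)² = 30.24/(1224·0.78²) = 0.0406.

0.0406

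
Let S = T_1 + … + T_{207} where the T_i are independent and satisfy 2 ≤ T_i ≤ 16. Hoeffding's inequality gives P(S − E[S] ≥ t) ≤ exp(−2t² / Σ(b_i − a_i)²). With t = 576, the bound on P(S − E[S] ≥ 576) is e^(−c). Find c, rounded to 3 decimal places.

Σ(b_i − a_i)² = 207·(14)² = 40572.
c = 2t²/40572 = 2·576²/40572 = 16.3549.

16.355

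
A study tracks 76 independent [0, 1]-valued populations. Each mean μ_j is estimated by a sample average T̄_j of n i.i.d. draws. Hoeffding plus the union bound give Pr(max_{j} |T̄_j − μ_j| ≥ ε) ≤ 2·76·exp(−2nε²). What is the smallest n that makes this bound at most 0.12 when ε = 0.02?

Need 2·76·exp(−2nε²) ≤ 0.12, i.e. exp(−2nε²) ≤ 0.12/152.
So 2nε² ≥ ln(152/0.12) = 7.144144.
Hence n ≥ 7.144144/(2·0.02²) = 8930.180.
The smallest integer n is 8931.

8931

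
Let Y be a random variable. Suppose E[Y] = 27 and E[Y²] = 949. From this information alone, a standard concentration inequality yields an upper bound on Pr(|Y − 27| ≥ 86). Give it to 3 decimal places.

The first two moments determine the variance, so Chebyshev's inequality is the sharpest standard bound available.
Var(Y) = E[Y²] − (E[Y])² = 949 − 729 = 220.
Chebyshev's inequality: Pr(|Y − μ| ≥ t) ≤ Var(Y)/t² = 220/7396 = 0.0297.

0.030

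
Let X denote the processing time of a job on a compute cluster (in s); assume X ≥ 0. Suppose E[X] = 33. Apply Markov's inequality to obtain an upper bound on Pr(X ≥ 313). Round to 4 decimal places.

0.1054

Markov's inequality: for a non-negative random variable, Pr(X ≥ a) ≤ E[X]/a.
Here E[X] = 33 and a = 313, so the bound is 33/313 = 0.1054.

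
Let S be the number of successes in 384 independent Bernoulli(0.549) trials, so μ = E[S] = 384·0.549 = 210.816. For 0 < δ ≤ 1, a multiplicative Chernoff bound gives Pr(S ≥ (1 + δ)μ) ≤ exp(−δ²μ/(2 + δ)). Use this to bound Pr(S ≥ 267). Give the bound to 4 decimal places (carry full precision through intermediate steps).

Write 267 = (1 + δ)μ, so δ = 267/210.816 − 1 = 0.2665073…
Then the exponent is δ²μ/(2 + δ) = (267 − μ)² / (μ·(2 + δ)) = 6.606396.
Bound = exp(−6.606396) = 0.00135.

0.0014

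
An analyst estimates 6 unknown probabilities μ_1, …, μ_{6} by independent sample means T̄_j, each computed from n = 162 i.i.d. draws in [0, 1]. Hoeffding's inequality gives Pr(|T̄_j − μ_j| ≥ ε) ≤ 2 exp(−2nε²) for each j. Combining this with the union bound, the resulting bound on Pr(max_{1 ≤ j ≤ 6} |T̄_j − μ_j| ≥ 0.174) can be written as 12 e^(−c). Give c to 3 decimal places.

Union bound over the 6 events: Pr(max_{1 ≤ j ≤ 6} |T̄_j − μ_j| ≥ 0.174) ≤ 6·2·exp(−2nε²) = 12 exp(−2·162·0.174²).
So c = 2·162·0.174² = 9.8094.

9.809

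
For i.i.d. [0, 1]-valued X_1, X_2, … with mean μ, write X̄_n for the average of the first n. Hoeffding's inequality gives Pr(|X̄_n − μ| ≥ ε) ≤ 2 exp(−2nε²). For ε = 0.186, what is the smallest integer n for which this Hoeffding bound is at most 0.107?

Require 2·exp(−2nε²) ≤ 0.107, i.e. 2nε² ≥ ln(2/0.107) = 2.928074.
So n ≥ 2.928074 / (2·0.186²) = 42.318.
The smallest integer n is 43.

43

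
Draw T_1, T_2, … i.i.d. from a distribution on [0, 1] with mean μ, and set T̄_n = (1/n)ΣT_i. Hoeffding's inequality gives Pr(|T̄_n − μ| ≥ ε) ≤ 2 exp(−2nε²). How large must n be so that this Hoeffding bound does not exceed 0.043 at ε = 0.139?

Require 2·exp(−2nε²) ≤ 0.043, i.e. 2nε² ≥ ln(2/0.043) = 3.839702.
So n ≥ 3.839702 / (2·0.139²) = 99.366.
The smallest integer n is 100.

100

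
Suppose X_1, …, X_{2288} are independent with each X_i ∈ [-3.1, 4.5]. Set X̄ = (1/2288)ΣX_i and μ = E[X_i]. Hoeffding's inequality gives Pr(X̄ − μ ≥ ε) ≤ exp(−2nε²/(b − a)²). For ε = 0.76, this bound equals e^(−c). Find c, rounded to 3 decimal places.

45.760

c = 2nε²/(b − a)² = 2·2288·0.76² / 7.6² = 45.7600.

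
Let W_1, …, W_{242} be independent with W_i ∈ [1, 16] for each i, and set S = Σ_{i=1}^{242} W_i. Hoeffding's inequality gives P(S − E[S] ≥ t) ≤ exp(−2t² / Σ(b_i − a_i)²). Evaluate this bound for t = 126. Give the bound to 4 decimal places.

Σ(b_i − a_i)² = 242·(15)² = 54450.
Exponent = 2·126²/54450 = 0.5831.
Bound = exp(−0.5831) = 0.55814.

0.5581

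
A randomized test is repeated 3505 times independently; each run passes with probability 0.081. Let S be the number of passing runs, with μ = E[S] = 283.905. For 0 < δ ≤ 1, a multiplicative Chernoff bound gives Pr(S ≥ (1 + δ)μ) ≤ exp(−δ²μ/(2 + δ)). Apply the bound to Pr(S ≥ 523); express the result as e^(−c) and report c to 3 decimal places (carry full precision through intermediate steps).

70.847

Write 523 = (1 + δ)μ, so δ = 523/283.905 − 1 = 0.8421655…
Then the exponent is δ²μ/(2 + δ) = (523 − μ)² / (μ·(2 + δ)) = 70.846530.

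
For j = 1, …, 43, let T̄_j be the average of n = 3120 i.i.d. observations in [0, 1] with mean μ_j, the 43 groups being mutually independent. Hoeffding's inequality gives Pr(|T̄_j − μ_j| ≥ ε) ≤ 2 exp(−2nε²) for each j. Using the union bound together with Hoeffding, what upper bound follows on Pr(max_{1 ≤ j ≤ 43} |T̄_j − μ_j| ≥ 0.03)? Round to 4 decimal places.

Per-experiment Hoeffding bound: 2·exp(−2·3120·0.03²) = 2·exp(−5.61600) = 0.0072783.
Union bound over 43 events: 43·0.0072783 = 0.31297.

0.3130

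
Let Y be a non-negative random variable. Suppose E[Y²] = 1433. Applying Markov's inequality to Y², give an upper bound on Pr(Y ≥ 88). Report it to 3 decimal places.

0.185

Since Y ≥ 0, the event {Y ≥ 88} is the same as {Y² ≥ 7744}.
Markov's inequality applied to Y² gives Pr(Y² ≥ 7744) ≤ E[Y²]/7744 = 1433/7744 = 0.1850.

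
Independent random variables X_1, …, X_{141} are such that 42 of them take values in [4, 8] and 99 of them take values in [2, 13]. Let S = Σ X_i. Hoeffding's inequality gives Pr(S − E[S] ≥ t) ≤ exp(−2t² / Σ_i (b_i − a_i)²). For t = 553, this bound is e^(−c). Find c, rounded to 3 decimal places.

48.345

Σ(b_i − a_i)² = 42·4² + 99·11² = 12651.
c = 2t² / 12651 = 2·553² / 12651 = 48.3454.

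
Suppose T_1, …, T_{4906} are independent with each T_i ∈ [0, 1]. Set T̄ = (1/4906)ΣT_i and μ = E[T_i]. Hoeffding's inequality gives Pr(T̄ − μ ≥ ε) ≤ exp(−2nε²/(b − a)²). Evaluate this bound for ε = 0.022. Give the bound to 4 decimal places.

0.0087

Exponent: 2nε²/(b − a)² = 2·4906·0.022² / 1² = 4.74901.
Bound = exp(−4.74901) = 0.00866.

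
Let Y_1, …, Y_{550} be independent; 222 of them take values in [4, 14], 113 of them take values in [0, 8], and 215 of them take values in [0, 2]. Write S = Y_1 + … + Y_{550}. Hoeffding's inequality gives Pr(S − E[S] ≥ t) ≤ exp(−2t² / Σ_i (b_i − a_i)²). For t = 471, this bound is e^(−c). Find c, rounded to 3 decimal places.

Σ(b_i − a_i)² = 222·10² + 113·8² + 215·2² = 30292.
c = 2t² / 30292 = 2·471² / 30292 = 14.6468.

14.647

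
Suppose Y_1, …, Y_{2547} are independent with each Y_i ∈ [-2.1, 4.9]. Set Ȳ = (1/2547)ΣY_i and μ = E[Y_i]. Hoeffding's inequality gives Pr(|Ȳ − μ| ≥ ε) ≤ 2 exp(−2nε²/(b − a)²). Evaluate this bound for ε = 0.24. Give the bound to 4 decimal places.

0.0050

Exponent: 2nε²/(b − a)² = 2·2547·0.24² / 7² = 5.98805.
Bound = 2·exp(−5.98805) = 0.00502.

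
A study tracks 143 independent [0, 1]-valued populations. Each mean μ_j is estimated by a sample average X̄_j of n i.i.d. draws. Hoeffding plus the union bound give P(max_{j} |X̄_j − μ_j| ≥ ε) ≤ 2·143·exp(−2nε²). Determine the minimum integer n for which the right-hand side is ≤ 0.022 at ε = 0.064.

Need 2·143·exp(−2nε²) ≤ 0.022, i.e. exp(−2nε²) ≤ 0.022/286.
So 2nε² ≥ ln(286/0.022) = 9.472705.
Hence n ≥ 9.472705/(2·0.064²) = 1156.336.
The smallest integer n is 1157.

1157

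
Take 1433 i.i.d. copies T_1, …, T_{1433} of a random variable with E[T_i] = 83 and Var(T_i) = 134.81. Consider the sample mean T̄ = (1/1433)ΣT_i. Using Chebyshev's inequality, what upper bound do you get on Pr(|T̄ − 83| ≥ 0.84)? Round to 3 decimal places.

Var(T̄) = Var(T_i)/n = 134.81/1433 = 0.094075.
Chebyshev: Pr(|T̄ − 83| ≥ 0.84) ≤ Var(T̄)/(0.84)² = 134.81/(1433·0.84²) = 0.1333.

0.133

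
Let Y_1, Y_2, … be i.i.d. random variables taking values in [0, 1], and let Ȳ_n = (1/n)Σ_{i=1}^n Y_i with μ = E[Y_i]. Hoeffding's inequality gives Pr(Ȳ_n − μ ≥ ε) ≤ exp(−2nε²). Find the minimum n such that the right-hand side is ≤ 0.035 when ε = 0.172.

57

Require exp(−2nε²) ≤ 0.035, i.e. 2nε² ≥ ln(1/0.035) = 3.352407.
So n ≥ 3.352407 / (2·0.172²) = 56.659.
The smallest integer n is 57.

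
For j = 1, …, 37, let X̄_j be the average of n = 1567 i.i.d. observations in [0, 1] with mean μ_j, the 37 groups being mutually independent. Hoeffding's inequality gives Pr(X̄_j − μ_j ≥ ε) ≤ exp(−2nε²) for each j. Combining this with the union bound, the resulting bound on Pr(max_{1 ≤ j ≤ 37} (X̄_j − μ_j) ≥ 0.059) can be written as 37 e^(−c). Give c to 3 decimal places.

Union bound over the 37 events: Pr(max_{1 ≤ j ≤ 37} (X̄_j − μ_j) ≥ 0.059) ≤ 37·exp(−2nε²) = 37 exp(−2·1567·0.059²).
So c = 2·1567·0.059² = 10.9095.

10.909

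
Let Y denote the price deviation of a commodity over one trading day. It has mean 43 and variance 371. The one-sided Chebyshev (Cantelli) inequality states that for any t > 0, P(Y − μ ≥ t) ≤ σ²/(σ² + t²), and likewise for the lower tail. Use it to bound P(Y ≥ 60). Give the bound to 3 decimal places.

0.562

Here σ² = 371 and t = 17, so σ² + t² = 660.
Cantelli's bound: 371/660 = 0.5621.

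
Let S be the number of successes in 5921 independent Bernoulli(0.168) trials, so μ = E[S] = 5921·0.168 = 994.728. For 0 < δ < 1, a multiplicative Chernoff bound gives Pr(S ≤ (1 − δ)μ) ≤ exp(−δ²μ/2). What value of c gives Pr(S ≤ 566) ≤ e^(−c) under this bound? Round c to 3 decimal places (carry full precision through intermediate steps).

Write 566 = (1 − δ)μ, so δ = 1 − 566/994.728 = 0.4310002…
Then the exponent is δ²μ/2 = (μ − 566)²/(2μ) = 92.390934.

92.391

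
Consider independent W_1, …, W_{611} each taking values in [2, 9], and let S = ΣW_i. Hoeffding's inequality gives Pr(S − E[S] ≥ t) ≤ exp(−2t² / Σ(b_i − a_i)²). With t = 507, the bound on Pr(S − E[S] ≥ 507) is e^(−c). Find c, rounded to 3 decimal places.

Σ(b_i − a_i)² = 611·(7)² = 29939.
c = 2t²/29939 = 2·507²/29939 = 17.1715.

17.172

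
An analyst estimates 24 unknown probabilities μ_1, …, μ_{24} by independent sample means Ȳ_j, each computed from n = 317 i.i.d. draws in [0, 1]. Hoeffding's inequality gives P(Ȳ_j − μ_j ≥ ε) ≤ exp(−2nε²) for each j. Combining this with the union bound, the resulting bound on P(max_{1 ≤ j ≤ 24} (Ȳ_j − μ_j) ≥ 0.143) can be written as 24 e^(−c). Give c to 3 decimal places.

12.965

Union bound over the 24 events: P(max_{1 ≤ j ≤ 24} (Ȳ_j − μ_j) ≥ 0.143) ≤ 24·exp(−2nε²) = 24 exp(−2·317·0.143²).
So c = 2·317·0.143² = 12.9647.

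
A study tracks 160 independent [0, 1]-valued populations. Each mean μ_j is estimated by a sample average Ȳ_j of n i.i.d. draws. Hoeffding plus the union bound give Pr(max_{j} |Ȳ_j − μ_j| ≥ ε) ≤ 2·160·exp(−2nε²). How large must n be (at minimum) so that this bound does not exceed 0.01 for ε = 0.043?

Need 2·160·exp(−2nε²) ≤ 0.01, i.e. exp(−2nε²) ≤ 0.01/320.
So 2nε² ≥ ln(320/0.01) = 10.373491.
Hence n ≥ 10.373491/(2·0.043²) = 2805.163.
The smallest integer n is 2806.

2806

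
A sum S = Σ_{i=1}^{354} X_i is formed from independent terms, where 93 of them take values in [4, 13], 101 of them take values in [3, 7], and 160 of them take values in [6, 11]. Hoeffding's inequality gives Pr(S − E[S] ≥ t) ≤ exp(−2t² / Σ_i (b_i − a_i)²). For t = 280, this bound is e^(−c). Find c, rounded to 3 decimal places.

Σ(b_i − a_i)² = 93·9² + 101·4² + 160·5² = 13149.
c = 2t² / 13149 = 2·280² / 13149 = 11.9249.

11.925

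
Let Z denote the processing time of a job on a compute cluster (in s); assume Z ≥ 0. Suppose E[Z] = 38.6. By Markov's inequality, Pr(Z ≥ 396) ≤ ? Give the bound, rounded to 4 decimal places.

0.0975

Markov's inequality: for a non-negative random variable, Pr(Z ≥ a) ≤ E[Z]/a.
Here E[Z] = 38.6 and a = 396, so the bound is 38.6/396 = 0.0975.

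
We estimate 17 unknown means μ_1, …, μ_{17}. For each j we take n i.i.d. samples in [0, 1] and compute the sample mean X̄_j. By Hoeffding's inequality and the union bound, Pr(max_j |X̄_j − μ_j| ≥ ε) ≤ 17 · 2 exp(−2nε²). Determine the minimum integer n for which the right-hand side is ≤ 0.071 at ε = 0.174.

Need 2·17·exp(−2nε²) ≤ 0.071, i.e. exp(−2nε²) ≤ 0.071/34.
So 2nε² ≥ ln(34/0.071) = 6.171436.
Hence n ≥ 6.171436/(2·0.174²) = 101.920.
The smallest integer n is 102.

102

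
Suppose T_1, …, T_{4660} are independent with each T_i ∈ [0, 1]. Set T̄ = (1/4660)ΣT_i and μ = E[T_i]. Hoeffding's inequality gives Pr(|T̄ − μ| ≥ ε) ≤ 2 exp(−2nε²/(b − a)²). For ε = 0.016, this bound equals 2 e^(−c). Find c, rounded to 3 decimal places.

2.386

c = 2nε²/(b − a)² = 2·4660·0.016² / 1² = 2.3859.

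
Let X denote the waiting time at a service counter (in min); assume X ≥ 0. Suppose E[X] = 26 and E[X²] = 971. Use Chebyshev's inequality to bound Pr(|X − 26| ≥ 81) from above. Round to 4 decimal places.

0.0450

Var(X) = E[X²] − (E[X])² = 971 − 676 = 295.
Chebyshev's inequality: Pr(|X − μ| ≥ t) ≤ Var(X)/t² = 295/6561 = 0.0450.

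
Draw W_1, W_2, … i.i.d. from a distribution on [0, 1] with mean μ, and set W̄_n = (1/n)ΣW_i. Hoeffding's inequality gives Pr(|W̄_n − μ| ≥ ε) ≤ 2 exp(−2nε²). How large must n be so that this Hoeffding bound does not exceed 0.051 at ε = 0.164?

Require 2·exp(−2nε²) ≤ 0.051, i.e. 2nε² ≥ ln(2/0.051) = 3.669077.
So n ≥ 3.669077 / (2·0.164²) = 68.209.
The smallest integer n is 69.

69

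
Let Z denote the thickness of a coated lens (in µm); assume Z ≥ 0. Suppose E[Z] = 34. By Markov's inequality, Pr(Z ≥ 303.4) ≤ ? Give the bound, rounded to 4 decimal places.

0.1121

Markov's inequality: for a non-negative random variable, Pr(Z ≥ a) ≤ E[Z]/a.
Here E[Z] = 34 and a = 303.4, so the bound is 34/303.4 = 0.1121.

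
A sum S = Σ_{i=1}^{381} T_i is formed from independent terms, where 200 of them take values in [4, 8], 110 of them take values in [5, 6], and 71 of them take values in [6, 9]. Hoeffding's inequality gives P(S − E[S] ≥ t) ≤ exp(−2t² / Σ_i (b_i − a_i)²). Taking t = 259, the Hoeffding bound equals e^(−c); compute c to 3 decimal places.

Σ(b_i − a_i)² = 200·4² + 110·1² + 71·3² = 3949.
c = 2t² / 3949 = 2·259² / 3949 = 33.9737.

33.974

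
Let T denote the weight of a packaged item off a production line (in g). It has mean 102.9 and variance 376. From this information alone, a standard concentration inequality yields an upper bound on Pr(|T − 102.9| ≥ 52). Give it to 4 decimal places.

Mean and variance are known, so Chebyshev's inequality applies.
Chebyshev: Pr(|T − μ| ≥ t) ≤ Var(T)/t².
Bound = 376 / 2704 = 0.1391.

0.1391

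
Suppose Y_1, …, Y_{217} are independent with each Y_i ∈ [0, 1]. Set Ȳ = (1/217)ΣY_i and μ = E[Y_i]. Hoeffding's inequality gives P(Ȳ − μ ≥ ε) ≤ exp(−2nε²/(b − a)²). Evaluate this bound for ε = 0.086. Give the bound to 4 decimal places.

0.0404

Exponent: 2nε²/(b − a)² = 2·217·0.086² / 1² = 3.20986.
Bound = exp(−3.20986) = 0.04036.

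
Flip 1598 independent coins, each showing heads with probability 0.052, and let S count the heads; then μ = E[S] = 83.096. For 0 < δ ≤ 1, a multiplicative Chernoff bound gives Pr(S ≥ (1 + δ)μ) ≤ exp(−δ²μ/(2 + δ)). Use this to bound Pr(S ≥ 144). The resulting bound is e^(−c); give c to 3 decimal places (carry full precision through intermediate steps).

Write 144 = (1 + δ)μ, so δ = 144/83.096 − 1 = 0.7329354…
Then the exponent is δ²μ/(2 + δ) = (144 − μ)² / (μ·(2 + δ)) = 16.333609.

16.334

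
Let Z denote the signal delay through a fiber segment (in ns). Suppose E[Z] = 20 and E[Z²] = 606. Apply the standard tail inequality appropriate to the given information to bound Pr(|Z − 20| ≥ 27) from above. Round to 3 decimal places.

The first two moments determine the variance, so Chebyshev's inequality is the sharpest standard bound available.
Var(Z) = E[Z²] − (E[Z])² = 606 − 400 = 206.
Chebyshev's inequality: Pr(|Z − μ| ≥ t) ≤ Var(Z)/t² = 206/729 = 0.2826.

0.283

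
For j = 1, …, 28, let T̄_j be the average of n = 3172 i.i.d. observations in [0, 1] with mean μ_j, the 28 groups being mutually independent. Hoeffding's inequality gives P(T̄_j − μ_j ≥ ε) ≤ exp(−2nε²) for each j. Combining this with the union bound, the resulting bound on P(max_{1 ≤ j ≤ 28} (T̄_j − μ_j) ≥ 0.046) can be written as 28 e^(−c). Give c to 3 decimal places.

13.424

Union bound over the 28 events: P(max_{1 ≤ j ≤ 28} (T̄_j − μ_j) ≥ 0.046) ≤ 28·exp(−2nε²) = 28 exp(−2·3172·0.046²).
So c = 2·3172·0.046² = 13.4239.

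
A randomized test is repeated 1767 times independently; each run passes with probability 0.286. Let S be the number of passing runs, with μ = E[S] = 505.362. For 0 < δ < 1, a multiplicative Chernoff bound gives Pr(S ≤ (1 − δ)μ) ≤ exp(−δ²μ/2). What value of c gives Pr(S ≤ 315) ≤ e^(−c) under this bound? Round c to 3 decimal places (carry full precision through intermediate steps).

35.853

Write 315 = (1 − δ)μ, so δ = 1 − 315/505.362 = 0.3766844…
Then the exponent is δ²μ/2 = (μ − 315)²/(2μ) = 35.853201.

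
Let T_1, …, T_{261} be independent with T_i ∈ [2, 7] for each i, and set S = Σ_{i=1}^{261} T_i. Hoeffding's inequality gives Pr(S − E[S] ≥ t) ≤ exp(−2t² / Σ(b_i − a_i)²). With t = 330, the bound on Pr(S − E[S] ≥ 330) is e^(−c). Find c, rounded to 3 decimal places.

Σ(b_i − a_i)² = 261·(5)² = 6525.
c = 2t²/6525 = 2·330²/6525 = 33.3793.

33.379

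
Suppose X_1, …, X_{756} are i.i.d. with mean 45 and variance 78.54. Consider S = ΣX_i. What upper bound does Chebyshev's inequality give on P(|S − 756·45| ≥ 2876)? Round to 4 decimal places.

0.0072

Var(S) = n·Var(X_i) = 756·78.54 = 59376.24.
Chebyshev: P(|S − 756·45| ≥ 2876) ≤ Var(S)/2876² = 59376.24/8271376 = 0.0072.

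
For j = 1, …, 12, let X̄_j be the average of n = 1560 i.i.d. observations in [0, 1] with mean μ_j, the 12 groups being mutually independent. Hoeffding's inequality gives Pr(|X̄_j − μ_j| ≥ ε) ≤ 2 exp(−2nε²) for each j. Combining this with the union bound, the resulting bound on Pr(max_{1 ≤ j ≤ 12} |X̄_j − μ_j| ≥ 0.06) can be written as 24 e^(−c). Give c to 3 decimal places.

Union bound over the 12 events: Pr(max_{1 ≤ j ≤ 12} |X̄_j − μ_j| ≥ 0.06) ≤ 12·2·exp(−2nε²) = 24 exp(−2·1560·0.06²).
So c = 2·1560·0.06² = 11.2320.

11.232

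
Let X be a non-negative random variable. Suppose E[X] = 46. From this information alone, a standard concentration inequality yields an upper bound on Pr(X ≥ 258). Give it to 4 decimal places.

Only the mean of a non-negative variable is known, so Markov's inequality is the applicable tail bound.
Markov's inequality: for a non-negative random variable, Pr(X ≥ a) ≤ E[X]/a.
Here E[X] = 46 and a = 258, so the bound is 46/258 = 0.1783.

0.1783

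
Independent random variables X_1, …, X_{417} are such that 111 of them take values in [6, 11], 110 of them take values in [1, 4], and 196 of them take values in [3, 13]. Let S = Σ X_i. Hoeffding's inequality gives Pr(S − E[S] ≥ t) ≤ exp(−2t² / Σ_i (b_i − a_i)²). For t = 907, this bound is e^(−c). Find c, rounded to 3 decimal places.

Σ(b_i − a_i)² = 111·5² + 110·3² + 196·10² = 23365.
c = 2t² / 23365 = 2·907² / 23365 = 70.4172.

70.417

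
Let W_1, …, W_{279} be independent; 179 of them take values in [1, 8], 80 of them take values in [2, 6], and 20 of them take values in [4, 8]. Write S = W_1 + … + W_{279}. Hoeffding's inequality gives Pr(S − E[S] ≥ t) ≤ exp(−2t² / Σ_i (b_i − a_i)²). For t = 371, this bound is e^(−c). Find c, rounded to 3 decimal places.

26.543

Σ(b_i − a_i)² = 179·7² + 80·4² + 20·4² = 10371.
c = 2t² / 10371 = 2·371² / 10371 = 26.5434.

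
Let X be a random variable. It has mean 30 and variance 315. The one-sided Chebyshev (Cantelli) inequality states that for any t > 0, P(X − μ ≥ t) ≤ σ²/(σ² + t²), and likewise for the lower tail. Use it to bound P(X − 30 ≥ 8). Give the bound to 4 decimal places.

Here σ² = 315 and t = 8, so σ² + t² = 379.
Cantelli's bound: 315/379 = 0.8311.

0.8311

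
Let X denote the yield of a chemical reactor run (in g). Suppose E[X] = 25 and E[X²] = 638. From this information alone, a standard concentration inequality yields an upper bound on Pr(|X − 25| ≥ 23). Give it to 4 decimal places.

The first two moments determine the variance, so Chebyshev's inequality is the sharpest standard bound available.
Var(X) = E[X²] − (E[X])² = 638 − 625 = 13.
Chebyshev's inequality: Pr(|X − μ| ≥ t) ≤ Var(X)/t² = 13/529 = 0.0246.

0.0246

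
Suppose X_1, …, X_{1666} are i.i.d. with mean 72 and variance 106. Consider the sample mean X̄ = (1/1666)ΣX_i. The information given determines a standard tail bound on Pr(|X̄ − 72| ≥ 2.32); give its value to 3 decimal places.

With mean and variance of each term known, Chebyshev's inequality bounds the deviation of the sum (or sample mean).
Var(X̄) = Var(X_i)/n = 106/1666 = 0.063625.
Chebyshev: Pr(|X̄ − 72| ≥ 2.32) ≤ Var(X̄)/(2.32)² = 106/(1666·2.32²) = 0.0118.

0.012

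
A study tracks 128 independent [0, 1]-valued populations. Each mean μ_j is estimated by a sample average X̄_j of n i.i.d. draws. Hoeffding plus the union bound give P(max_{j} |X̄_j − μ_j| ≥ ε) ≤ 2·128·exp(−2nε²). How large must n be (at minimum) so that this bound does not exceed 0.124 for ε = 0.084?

Need 2·128·exp(−2nε²) ≤ 0.124, i.e. exp(−2nε²) ≤ 0.124/256.
So 2nε² ≥ ln(256/0.124) = 7.632651.
Hence n ≥ 7.632651/(2·0.084²) = 540.862.
The smallest integer n is 541.

541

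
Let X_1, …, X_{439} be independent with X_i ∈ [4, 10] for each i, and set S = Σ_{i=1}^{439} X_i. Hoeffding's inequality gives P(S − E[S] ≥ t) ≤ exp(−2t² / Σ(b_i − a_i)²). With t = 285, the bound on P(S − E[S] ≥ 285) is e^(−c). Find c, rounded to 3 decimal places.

Σ(b_i − a_i)² = 439·(6)² = 15804.
c = 2t²/15804 = 2·285²/15804 = 10.2790.

10.279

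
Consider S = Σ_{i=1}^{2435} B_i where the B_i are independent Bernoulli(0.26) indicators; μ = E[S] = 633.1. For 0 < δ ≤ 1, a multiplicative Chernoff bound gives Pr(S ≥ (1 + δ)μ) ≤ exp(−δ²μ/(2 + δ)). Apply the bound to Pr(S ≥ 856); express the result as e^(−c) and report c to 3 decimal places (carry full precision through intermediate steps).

33.365

Write 856 = (1 + δ)μ, so δ = 856/633.1 − 1 = 0.3520771…
Then the exponent is δ²μ/(2 + δ) = (856 − μ)² / (μ·(2 + δ)) = 33.365395.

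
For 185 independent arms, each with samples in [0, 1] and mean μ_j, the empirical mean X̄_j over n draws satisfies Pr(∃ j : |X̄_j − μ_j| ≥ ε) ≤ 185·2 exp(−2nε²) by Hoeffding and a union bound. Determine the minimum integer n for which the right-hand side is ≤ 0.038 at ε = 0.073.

Need 2·185·exp(−2nε²) ≤ 0.038, i.e. exp(−2nε²) ≤ 0.038/370.
So 2nε² ≥ ln(370/0.038) = 9.183672.
Hence n ≥ 9.183672/(2·0.073²) = 861.669.
The smallest integer n is 862.

862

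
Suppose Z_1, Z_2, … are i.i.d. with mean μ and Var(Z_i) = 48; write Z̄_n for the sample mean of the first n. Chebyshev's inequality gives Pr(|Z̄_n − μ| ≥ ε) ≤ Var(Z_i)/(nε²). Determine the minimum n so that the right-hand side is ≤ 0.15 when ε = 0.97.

341

Require 48/(n·0.97²) ≤ 0.15, i.e. n ≥ 48/(0.15·0.97²) = 340.100.
The smallest integer n is 341.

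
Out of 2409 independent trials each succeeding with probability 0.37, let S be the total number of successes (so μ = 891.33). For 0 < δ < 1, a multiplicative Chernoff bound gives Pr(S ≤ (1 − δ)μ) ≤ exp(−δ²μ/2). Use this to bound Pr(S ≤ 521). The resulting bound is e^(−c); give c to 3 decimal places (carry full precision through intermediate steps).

Write 521 = (1 − δ)μ, so δ = 1 − 521/891.33 = 0.4154802…
Then the exponent is δ²μ/2 = (μ − 521)²/(2μ) = 76.932398.

76.932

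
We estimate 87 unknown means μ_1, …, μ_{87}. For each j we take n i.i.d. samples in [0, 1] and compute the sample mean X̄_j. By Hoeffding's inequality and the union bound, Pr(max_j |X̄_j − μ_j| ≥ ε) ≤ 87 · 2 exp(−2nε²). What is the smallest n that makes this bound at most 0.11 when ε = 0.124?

240

Need 2·87·exp(−2nε²) ≤ 0.11, i.e. exp(−2nε²) ≤ 0.11/174.
So 2nε² ≥ ln(174/0.11) = 7.366330.
Hence n ≥ 7.366330/(2·0.124²) = 239.540.
The smallest integer n is 240.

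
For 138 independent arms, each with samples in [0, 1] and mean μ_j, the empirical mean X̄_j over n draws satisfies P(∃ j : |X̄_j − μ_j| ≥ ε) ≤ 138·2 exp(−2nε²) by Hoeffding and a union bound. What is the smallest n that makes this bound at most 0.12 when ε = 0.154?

164

Need 2·138·exp(−2nε²) ≤ 0.12, i.e. exp(−2nε²) ≤ 0.12/276.
So 2nε² ≥ ln(276/0.12) = 7.740664.
Hence n ≥ 7.740664/(2·0.154²) = 163.195.
The smallest integer n is 164.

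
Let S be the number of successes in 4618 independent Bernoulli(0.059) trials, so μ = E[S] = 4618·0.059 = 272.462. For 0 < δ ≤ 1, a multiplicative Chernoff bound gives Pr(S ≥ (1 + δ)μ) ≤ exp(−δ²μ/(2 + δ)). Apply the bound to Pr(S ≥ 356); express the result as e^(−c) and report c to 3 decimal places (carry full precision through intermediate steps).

11.104

Write 356 = (1 + δ)μ, so δ = 356/272.462 − 1 = 0.3066042…
Then the exponent is δ²μ/(2 + δ) = (356 − μ)² / (μ·(2 + δ)) = 11.104247.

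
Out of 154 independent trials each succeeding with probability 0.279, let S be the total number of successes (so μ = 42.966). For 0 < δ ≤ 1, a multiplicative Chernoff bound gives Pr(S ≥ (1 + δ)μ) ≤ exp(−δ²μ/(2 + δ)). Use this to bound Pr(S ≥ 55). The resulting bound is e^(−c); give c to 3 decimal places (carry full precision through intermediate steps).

1.478

Write 55 = (1 + δ)μ, so δ = 55/42.966 − 1 = 0.2800819…
Then the exponent is δ²μ/(2 + δ) = (55 − μ)² / (μ·(2 + δ)) = 1.478239.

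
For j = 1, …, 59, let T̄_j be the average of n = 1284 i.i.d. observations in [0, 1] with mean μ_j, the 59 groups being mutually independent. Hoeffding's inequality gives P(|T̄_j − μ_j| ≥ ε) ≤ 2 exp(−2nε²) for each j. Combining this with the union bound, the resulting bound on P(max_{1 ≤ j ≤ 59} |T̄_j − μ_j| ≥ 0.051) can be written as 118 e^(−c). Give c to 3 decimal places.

6.679

Union bound over the 59 events: P(max_{1 ≤ j ≤ 59} |T̄_j − μ_j| ≥ 0.051) ≤ 59·2·exp(−2nε²) = 118 exp(−2·1284·0.051²).
So c = 2·1284·0.051² = 6.6794.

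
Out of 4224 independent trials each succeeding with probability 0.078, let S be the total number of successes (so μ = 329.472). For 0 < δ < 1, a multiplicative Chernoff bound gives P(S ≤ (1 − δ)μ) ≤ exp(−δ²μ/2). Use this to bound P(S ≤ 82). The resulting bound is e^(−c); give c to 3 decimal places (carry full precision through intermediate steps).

Write 82 = (1 − δ)μ, so δ = 1 − 82/329.472 = 0.7511169…
Then the exponent is δ²μ/2 = (μ − 82)²/(2μ) = 92.940206.

92.940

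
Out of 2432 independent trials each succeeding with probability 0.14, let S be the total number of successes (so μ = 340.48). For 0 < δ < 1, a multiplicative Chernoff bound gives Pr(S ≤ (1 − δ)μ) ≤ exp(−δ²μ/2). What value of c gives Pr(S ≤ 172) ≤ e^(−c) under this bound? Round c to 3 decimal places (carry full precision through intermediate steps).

41.685

Write 172 = (1 − δ)μ, so δ = 1 − 172/340.48 = 0.4948308…
Then the exponent is δ²μ/2 = (μ − 172)²/(2μ) = 41.684549.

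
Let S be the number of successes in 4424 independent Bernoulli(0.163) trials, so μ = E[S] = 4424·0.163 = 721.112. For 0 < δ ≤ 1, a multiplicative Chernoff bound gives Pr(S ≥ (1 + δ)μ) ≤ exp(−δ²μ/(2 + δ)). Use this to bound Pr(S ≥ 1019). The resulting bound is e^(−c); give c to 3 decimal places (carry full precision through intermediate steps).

Write 1019 = (1 + δ)μ, so δ = 1019/721.112 − 1 = 0.4130953…
Then the exponent is δ²μ/(2 + δ) = (1019 − μ)² / (μ·(2 + δ)) = 50.995143.

50.995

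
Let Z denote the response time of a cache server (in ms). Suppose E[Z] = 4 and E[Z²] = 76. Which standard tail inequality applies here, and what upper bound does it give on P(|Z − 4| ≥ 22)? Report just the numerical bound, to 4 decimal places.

The first two moments determine the variance, so Chebyshev's inequality is the sharpest standard bound available.
Var(Z) = E[Z²] − (E[Z])² = 76 − 16 = 60.
Chebyshev's inequality: P(|Z − μ| ≥ t) ≤ Var(Z)/t² = 60/484 = 0.1240.

0.1240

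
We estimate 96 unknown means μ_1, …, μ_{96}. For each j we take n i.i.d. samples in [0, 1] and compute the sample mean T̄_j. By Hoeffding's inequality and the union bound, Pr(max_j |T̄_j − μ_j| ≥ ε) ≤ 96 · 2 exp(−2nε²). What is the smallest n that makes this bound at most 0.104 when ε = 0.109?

Need 2·96·exp(−2nε²) ≤ 0.104, i.e. exp(−2nε²) ≤ 0.104/192.
So 2nε² ≥ ln(192/0.104) = 7.520860.
Hence n ≥ 7.520860/(2·0.109²) = 316.508.
The smallest integer n is 317.

317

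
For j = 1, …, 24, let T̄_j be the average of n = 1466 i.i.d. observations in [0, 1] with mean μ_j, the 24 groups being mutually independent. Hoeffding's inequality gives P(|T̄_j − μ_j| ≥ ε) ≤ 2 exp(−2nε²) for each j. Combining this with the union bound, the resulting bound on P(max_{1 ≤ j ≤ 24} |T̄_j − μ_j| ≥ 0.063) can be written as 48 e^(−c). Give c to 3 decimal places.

Union bound over the 24 events: P(max_{1 ≤ j ≤ 24} |T̄_j − μ_j| ≥ 0.063) ≤ 24·2·exp(−2nε²) = 48 exp(−2·1466·0.063²).
So c = 2·1466·0.063² = 11.6371.

11.637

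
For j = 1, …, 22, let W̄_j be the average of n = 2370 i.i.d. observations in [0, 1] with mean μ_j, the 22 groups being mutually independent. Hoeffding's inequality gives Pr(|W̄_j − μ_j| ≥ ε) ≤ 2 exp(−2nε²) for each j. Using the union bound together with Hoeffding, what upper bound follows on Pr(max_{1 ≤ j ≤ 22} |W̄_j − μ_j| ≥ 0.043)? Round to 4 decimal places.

0.0069

Per-experiment Hoeffding bound: 2·exp(−2·2370·0.043²) = 2·exp(−8.76426) = 0.00031244.
Union bound over 22 events: 22·0.00031244 = 0.00687.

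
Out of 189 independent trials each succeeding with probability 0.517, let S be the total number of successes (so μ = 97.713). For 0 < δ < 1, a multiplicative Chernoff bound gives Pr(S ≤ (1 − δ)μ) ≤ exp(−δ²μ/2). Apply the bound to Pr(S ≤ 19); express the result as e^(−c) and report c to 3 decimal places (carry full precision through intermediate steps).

Write 19 = (1 − δ)μ, so δ = 1 − 19/97.713 = 0.805553…
Then the exponent is δ²μ/2 = (μ − 19)²/(2μ) = 31.703747.

31.704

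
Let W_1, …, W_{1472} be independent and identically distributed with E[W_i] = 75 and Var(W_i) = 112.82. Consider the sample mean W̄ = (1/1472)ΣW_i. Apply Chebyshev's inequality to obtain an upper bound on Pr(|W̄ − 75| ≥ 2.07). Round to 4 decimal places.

0.0179

Var(W̄) = Var(W_i)/n = 112.82/1472 = 0.076644.
Chebyshev: Pr(|W̄ − 75| ≥ 2.07) ≤ Var(W̄)/(2.07)² = 112.82/(1472·2.07²) = 0.0179.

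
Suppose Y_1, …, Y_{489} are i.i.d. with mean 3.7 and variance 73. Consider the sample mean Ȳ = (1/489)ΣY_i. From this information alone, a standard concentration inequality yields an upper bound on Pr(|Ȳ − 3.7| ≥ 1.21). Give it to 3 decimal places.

0.102

With mean and variance of each term known, Chebyshev's inequality bounds the deviation of the sum (or sample mean).
Var(Ȳ) = Var(Y_i)/n = 73/489 = 0.14928.
Chebyshev: Pr(|Ȳ − 3.7| ≥ 1.21) ≤ Var(Ȳ)/(1.21)² = 73/(489·1.21²) = 0.1020.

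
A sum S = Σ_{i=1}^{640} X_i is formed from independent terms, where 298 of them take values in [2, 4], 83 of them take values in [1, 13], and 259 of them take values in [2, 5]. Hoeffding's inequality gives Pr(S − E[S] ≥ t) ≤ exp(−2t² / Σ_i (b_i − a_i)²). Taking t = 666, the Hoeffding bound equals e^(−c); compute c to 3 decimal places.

Σ(b_i − a_i)² = 298·2² + 83·12² + 259·3² = 15475.
c = 2t² / 15475 = 2·666² / 15475 = 57.3255.

57.325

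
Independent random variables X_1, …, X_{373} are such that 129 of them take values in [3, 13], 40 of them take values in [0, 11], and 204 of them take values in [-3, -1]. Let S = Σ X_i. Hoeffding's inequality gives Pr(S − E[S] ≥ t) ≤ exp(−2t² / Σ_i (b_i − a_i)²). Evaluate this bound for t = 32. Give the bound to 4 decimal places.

0.8955

Σ(b_i − a_i)² = 129·10² + 40·11² + 204·2² = 18556.
Exponent = 2·32² / 18556 = 0.11037.
Bound = exp(−0.11037) = 0.89550.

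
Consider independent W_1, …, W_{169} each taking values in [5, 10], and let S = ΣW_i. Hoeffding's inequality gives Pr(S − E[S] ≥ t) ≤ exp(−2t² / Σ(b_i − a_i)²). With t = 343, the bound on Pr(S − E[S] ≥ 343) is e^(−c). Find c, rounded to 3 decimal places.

Σ(b_i − a_i)² = 169·(5)² = 4225.
c = 2t²/4225 = 2·343²/4225 = 55.6918.

55.692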